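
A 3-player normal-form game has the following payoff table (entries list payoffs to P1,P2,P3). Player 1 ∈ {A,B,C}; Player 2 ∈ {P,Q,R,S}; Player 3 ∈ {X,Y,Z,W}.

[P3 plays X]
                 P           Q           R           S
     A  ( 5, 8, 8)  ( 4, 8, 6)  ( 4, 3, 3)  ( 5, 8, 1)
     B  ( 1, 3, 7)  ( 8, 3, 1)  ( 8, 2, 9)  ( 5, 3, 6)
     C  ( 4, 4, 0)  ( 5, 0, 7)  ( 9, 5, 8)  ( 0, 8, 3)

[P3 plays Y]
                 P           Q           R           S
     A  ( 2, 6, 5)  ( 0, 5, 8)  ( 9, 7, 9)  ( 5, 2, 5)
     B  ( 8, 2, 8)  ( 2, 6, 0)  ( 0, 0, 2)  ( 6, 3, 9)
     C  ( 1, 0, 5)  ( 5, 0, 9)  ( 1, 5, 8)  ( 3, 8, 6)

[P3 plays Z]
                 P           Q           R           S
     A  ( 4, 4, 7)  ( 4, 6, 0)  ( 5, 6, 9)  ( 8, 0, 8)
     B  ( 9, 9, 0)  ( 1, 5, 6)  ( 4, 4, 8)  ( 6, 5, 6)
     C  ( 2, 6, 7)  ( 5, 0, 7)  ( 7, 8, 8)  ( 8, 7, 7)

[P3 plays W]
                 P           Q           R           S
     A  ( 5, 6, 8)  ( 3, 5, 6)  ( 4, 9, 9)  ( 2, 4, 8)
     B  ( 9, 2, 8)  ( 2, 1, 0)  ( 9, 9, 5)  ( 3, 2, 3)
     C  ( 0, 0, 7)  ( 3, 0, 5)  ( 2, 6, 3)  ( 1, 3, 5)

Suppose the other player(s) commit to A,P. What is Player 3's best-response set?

P3 best: {X,W}

u_3(X vs A,P) = 8
u_3(Y vs A,P) = 5
u_3(Z vs A,P) = 7
u_3(W vs A,P) = 8
max payoff 8 at {X,W}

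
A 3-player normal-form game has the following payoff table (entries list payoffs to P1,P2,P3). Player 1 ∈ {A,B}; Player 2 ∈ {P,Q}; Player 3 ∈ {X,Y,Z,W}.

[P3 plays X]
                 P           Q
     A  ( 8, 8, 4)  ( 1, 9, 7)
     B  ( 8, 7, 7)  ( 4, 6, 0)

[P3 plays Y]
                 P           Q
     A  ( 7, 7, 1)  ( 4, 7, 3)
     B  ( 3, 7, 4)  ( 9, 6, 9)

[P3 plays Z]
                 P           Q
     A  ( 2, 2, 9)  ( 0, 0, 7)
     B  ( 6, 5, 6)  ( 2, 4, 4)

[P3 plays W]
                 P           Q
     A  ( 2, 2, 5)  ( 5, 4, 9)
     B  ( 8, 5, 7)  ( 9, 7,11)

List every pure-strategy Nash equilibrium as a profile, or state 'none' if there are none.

(A,P,X): not NE [P2→Q gives 9>8; P3→Z gives 9>4]
(A,P,Y): not NE [P3→Z gives 9>1]
(A,P,Z): not NE [P1→B gives 6>2]
(A,P,W): not NE [P1→B gives 8>2; P2→Q gives 4>2; P3→Z gives 9>5]
(A,Q,X): not NE [P1→B gives 4>1; P3→W gives 9>7]
(A,Q,Y): not NE [P1→B gives 9>4; P3→W gives 9>3]
(A,Q,Z): not NE [P1→B gives 2>0; P2→P gives 2>0; P3→W gives 9>7]
(A,Q,W): not NE [P1→B gives 9>5]
(B,P,X): NE
(B,P,Y): not NE [P1→A gives 7>3; P3→W gives 7>4]
(B,P,Z): not NE [P3→W gives 7>6]
(B,P,W): not NE [P2→Q gives 7>5]
(B,Q,X): not NE [P2→P gives 7>6; P3→W gives 11>0]
(B,Q,Y): not NE [P2→P gives 7>6; P3→W gives 11>9]
(B,Q,Z): not NE [P2→P gives 5>4; P3→W gives 11>4]
(B,Q,W): NE

NE set: (B,P,X), (B,Q,W)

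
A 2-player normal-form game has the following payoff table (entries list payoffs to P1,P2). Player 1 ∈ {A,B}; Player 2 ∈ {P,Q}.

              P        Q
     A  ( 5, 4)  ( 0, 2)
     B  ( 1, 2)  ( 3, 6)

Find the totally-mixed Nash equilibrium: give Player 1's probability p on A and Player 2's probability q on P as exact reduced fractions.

P1 indiff ⇒ q·5+(1-q)·0 = q·1+(1-q)·3 ⇒ q(4) = (1-q)(3) ⇒ q = 3/7
P2 indiff ⇒ p·4+(1-p)·2 = p·2+(1-p)·6 ⇒ p(2) = (1-p)(4) ⇒ p = 2/3

p=2/3, q=3/7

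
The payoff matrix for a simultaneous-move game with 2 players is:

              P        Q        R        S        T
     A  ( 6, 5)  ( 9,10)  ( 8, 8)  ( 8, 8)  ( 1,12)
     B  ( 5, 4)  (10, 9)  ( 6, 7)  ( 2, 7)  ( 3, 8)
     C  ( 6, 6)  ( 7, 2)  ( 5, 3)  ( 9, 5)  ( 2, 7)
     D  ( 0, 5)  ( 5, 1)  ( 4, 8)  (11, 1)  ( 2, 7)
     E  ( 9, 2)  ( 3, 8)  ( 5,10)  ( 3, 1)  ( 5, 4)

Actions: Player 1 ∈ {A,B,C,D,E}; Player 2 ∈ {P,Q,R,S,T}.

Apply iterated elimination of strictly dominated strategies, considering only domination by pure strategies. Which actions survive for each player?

Remaining: P1:{A,B,E} P2:{Q,R,T}

P2 drop P (T beats it: A:12>5 B:8>4 C:7>6 D:7>5 E:4>2)
P2 drop S (T beats it: A:12>8 B:8>7 C:7>5 D:7>1 E:4>1)
P1 drop C (B beats it: Q:10>7 R:6>5 T:3>2)
P1 drop D (B beats it: Q:10>5 R:6>4 T:3>2)
P1→{A,B,E} P2→{Q,R,T}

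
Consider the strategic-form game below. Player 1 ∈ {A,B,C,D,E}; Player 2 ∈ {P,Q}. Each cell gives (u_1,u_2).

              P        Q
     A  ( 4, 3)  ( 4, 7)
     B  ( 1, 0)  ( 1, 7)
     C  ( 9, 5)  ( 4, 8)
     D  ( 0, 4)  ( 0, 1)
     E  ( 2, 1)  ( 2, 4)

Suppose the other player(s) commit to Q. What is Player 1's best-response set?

P1 best: {A,C}

u_1(A vs Q) = 4
u_1(B vs Q) = 1
u_1(C vs Q) = 4
u_1(D vs Q) = 0
u_1(E vs Q) = 2
max payoff 4 at {A,C}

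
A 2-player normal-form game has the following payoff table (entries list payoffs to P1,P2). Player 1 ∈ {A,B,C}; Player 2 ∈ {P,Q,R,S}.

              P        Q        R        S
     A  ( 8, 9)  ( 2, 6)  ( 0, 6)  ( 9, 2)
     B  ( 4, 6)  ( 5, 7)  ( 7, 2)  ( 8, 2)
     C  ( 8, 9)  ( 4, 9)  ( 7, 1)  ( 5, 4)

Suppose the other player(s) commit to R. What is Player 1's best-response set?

u_1(A vs R) = 0
u_1(B vs R) = 7
u_1(C vs R) = 7
max payoff 7 at {B,C}

P1 best: {B,C}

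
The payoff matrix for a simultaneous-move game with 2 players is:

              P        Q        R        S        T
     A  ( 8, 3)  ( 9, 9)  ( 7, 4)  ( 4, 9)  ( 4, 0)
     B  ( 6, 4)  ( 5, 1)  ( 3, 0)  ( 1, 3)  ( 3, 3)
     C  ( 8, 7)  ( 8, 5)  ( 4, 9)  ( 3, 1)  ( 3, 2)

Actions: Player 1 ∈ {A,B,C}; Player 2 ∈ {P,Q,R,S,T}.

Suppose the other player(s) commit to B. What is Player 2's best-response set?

P2 best: {P}

u_2(P vs B) = 4
u_2(Q vs B) = 1
u_2(R vs B) = 0
u_2(S vs B) = 3
u_2(T vs B) = 3
max payoff 4 at {P}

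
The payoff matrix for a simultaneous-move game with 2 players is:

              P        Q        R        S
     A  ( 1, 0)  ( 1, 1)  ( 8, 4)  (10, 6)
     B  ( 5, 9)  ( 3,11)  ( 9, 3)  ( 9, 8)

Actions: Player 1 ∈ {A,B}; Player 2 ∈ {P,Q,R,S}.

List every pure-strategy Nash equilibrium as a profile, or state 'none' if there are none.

(A,P): not NE [P1→B gives 5>1; P2→S gives 6>0]
(A,Q): not NE [P1→B gives 3>1; P2→S gives 6>1]
(A,R): not NE [P1→B gives 9>8; P2→S gives 6>4]
(A,S): NE
(B,P): not NE [P2→Q gives 11>9]
(B,Q): NE
(B,R): not NE [P2→Q gives 11>3]
(B,S): not NE [P1→A gives 10>9; P2→Q gives 11>8]

Nash profiles: (A,S), (B,Q)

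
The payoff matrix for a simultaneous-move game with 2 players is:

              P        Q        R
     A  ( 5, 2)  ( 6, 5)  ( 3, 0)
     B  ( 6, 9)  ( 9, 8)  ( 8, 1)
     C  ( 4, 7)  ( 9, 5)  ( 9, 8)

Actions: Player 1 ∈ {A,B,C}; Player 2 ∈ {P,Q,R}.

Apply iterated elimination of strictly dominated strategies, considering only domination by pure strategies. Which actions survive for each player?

P1 drop A (B beats it: P:6>5 Q:9>6 R:8>3)
P2 drop Q (P beats it: B:9>8 C:7>5)
P1→{B,C} P2→{P,R}

Remaining: P1:{B,C} P2:{P,R}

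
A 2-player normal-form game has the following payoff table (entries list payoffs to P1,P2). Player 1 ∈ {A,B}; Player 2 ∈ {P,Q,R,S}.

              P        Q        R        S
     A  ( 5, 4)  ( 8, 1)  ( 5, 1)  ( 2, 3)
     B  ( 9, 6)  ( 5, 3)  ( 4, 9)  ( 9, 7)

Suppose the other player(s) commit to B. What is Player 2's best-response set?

P2 best: {R}

u_2(P vs B) = 6
u_2(Q vs B) = 3
u_2(R vs B) = 9
u_2(S vs B) = 7
max payoff 9 at {R}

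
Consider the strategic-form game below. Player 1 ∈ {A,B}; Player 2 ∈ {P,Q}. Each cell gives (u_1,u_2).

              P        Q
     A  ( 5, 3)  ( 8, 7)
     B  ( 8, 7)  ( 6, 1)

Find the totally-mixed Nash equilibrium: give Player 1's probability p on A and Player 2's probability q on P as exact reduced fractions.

P1 mixes 3/5 on A; P2 mixes 2/5 on P

P1 indiff ⇒ q·5+(1-q)·8 = q·8+(1-q)·6 ⇒ q(-3) = (1-q)(-2) ⇒ q = 2/5
P2 indiff ⇒ p·3+(1-p)·7 = p·7+(1-p)·1 ⇒ p(-4) = (1-p)(-6) ⇒ p = 3/5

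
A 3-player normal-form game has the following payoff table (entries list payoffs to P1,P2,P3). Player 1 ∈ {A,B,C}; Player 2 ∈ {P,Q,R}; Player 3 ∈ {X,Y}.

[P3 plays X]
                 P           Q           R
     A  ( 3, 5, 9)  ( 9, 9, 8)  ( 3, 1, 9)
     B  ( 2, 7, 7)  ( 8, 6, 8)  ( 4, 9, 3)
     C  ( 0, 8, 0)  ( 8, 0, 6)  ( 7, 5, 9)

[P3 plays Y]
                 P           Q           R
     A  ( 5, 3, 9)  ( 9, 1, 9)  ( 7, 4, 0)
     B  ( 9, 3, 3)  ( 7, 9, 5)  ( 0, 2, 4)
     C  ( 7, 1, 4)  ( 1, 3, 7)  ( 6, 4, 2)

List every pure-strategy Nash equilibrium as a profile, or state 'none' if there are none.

(A,P,X): not NE [P2→Q gives 9>5]
(A,P,Y): not NE [P1→B gives 9>5; P2→R gives 4>3]
(A,Q,X): not NE [P3→Y gives 9>8]
(A,Q,Y): not NE [P2→R gives 4>1]
(A,R,X): not NE [P1→C gives 7>3; P2→Q gives 9>1]
(A,R,Y): not NE [P3→X gives 9>0]
(B,P,X): not NE [P1→A gives 3>2; P2→R gives 9>7]
(B,P,Y): not NE [P2→Q gives 9>3; P3→X gives 7>3]
(B,Q,X): not NE [P1→A gives 9>8; P2→R gives 9>6]
(B,Q,Y): not NE [P1→A gives 9>7; P3→X gives 8>5]
(B,R,X): not NE [P1→C gives 7>4; P3→Y gives 4>3]
(B,R,Y): not NE [P1→A gives 7>0; P2→Q gives 9>2]
(C,P,X): not NE [P1→A gives 3>0; P3→Y gives 4>0]
(C,P,Y): not NE [P1→B gives 9>7; P2→R gives 4>1]
(C,Q,X): not NE [P1→A gives 9>8; P2→P gives 8>0; P3→Y gives 7>6]
(C,Q,Y): not NE [P1→A gives 9>1; P2→R gives 4>3]
(C,R,X): not NE [P2→P gives 8>5]
(C,R,Y): not NE [P1→A gives 7>6; P3→X gives 9>2]

PSNE: ∅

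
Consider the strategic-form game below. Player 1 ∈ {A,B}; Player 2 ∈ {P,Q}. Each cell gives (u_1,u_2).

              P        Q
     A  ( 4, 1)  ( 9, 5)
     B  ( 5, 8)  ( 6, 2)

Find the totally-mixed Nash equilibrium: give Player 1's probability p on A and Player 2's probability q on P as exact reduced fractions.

P1 indiff ⇒ q·4+(1-q)·9 = q·5+(1-q)·6 ⇒ q(-1) = (1-q)(-3) ⇒ q = 3/4
P2 indiff ⇒ p·1+(1-p)·8 = p·5+(1-p)·2 ⇒ p(-4) = (1-p)(-6) ⇒ p = 3/5

(p,q) = (3/5, 3/4)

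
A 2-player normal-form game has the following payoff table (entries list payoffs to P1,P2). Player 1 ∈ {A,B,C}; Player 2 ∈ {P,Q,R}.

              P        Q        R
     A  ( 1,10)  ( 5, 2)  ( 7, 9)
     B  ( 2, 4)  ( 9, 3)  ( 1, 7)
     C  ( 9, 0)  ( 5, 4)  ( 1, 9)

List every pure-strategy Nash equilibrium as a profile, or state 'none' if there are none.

(A,P): not NE [P1→C gives 9>1]
(A,Q): not NE [P1→B gives 9>5; P2→P gives 10>2]
(A,R): not NE [P2→P gives 10>9]
(B,P): not NE [P1→C gives 9>2; P2→R gives 7>4]
(B,Q): not NE [P2→R gives 7>3]
(B,R): not NE [P1→A gives 7>1]
(C,P): not NE [P2→R gives 9>0]
(C,Q): not NE [P1→B gives 9>5; P2→R gives 9>4]
(C,R): not NE [P1→A gives 7>1]

No pure NE.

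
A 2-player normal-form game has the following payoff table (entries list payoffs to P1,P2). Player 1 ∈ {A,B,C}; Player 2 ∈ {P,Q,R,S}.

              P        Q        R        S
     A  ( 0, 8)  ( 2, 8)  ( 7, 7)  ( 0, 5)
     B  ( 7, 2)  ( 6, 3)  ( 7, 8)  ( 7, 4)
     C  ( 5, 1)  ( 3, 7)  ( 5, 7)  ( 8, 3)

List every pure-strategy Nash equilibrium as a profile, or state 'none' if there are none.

Nash profiles: (B,R)

(A,P): not NE [P1→B gives 7>0]
(A,Q): not NE [P1→B gives 6>2]
(A,R): not NE [P2→Q gives 8>7]
(A,S): not NE [P1→C gives 8>0; P2→Q gives 8>5]
(B,P): not NE [P2→R gives 8>2]
(B,Q): not NE [P2→R gives 8>3]
(B,R): NE
(B,S): not NE [P1→C gives 8>7; P2→R gives 8>4]
(C,P): not NE [P1→B gives 7>5; P2→R gives 7>1]
(C,Q): not NE [P1→B gives 6>3]
(C,R): not NE [P1→B gives 7>5]
(C,S): not NE [P2→R gives 7>3]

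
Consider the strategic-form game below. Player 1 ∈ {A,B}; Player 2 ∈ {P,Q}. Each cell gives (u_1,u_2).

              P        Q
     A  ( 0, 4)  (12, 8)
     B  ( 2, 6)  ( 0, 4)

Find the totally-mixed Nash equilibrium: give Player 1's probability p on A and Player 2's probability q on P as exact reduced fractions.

P1 indiff ⇒ q·0+(1-q)·12 = q·2+(1-q)·0 ⇒ q(-2) = (1-q)(-12) ⇒ q = 6/7
P2 indiff ⇒ p·4+(1-p)·6 = p·8+(1-p)·4 ⇒ p(-4) = (1-p)(-2) ⇒ p = 1/3

p=1/3, q=6/7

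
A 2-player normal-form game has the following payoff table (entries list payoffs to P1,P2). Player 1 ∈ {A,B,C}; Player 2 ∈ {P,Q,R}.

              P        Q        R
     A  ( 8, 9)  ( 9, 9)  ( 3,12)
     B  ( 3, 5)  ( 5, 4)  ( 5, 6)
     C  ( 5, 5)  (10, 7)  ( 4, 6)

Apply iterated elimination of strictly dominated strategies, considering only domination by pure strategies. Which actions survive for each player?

IESDS → P1:{B,C} P2:{Q,R}

P2 drop P (R beats it: A:12>9 B:6>5 C:6>5)
P1 drop A (C beats it: Q:10>9 R:4>3)
P1→{B,C} P2→{Q,R}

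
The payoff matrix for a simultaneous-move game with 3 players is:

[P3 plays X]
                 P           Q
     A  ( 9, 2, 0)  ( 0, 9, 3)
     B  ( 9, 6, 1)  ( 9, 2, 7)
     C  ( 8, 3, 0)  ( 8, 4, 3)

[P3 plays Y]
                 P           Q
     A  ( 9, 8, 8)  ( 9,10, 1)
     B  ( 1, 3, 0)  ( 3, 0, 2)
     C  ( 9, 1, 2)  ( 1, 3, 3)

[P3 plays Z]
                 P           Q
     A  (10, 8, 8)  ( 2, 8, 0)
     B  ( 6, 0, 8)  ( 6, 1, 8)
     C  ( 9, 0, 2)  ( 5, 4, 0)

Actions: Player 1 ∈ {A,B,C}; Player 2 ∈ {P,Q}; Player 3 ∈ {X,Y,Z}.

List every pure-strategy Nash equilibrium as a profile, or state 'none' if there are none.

NE set: (A,P,Z), (B,Q,Z)

(A,P,X): not NE [P2→Q gives 9>2; P3→Z gives 8>0]
(A,P,Y): not NE [P2→Q gives 10>8]
(A,P,Z): NE
(A,Q,X): not NE [P1→B gives 9>0]
(A,Q,Y): not NE [P3→X gives 3>1]
(A,Q,Z): not NE [P1→B gives 6>2; P3→X gives 3>0]
(B,P,X): not NE [P3→Z gives 8>1]
(B,P,Y): not NE [P1→C gives 9>1; P3→Z gives 8>0]
(B,P,Z): not NE [P1→A gives 10>6; P2→Q gives 1>0]
(B,Q,X): not NE [P2→P gives 6>2; P3→Z gives 8>7]
(B,Q,Y): not NE [P1→A gives 9>3; P2→P gives 3>0; P3→Z gives 8>2]
(B,Q,Z): NE
(C,P,X): not NE [P1→B gives 9>8; P2→Q gives 4>3; P3→Z gives 2>0]
(C,P,Y): not NE [P2→Q gives 3>1]
(C,P,Z): not NE [P1→A gives 10>9; P2→Q gives 4>0]
(C,Q,X): not NE [P1→B gives 9>8]
(C,Q,Y): not NE [P1→A gives 9>1]
(C,Q,Z): not NE [P1→B gives 6>5; P3→Y gives 3>0]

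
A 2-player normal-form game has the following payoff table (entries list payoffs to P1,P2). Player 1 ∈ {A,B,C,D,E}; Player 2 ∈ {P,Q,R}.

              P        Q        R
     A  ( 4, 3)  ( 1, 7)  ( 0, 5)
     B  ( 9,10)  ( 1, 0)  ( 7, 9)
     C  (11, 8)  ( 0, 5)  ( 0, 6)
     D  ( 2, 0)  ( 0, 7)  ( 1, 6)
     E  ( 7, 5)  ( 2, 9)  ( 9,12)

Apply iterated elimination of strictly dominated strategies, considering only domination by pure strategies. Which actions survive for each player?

Survivors P1:{B,C,E} P2:{P,R}

P1 drop A (E beats it: P:7>4 Q:2>1 R:9>0)
P1 drop D (B beats it: P:9>2 Q:1>0 R:7>1)
P2 drop Q (R beats it: B:9>0 C:6>5 E:12>9)
P1→{B,C,E} P2→{P,R}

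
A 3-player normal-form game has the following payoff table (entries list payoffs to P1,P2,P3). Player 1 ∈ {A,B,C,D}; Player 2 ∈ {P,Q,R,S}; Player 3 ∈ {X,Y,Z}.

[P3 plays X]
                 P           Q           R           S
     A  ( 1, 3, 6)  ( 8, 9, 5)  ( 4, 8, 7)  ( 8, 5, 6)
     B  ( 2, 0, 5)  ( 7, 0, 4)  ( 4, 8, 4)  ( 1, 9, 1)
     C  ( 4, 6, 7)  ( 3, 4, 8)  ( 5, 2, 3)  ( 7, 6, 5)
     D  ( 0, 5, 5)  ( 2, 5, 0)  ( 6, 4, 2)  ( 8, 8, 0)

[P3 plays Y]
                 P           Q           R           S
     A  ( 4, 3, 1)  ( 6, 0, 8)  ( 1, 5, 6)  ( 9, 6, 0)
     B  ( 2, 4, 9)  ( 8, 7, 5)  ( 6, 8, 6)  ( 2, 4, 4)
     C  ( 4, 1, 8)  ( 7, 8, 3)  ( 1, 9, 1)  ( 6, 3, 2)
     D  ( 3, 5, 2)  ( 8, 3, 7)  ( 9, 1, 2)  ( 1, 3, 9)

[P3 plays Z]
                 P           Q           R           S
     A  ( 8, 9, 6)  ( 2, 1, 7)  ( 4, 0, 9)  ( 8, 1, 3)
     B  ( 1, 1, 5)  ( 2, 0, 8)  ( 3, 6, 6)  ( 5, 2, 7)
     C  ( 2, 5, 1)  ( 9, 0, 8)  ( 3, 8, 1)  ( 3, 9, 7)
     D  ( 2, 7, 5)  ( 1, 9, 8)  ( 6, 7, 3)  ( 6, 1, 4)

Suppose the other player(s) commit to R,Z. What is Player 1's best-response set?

u_1(A vs R,Z) = 4
u_1(B vs R,Z) = 3
u_1(C vs R,Z) = 3
u_1(D vs R,Z) = 6
max payoff 6 at {D}

argmax u_1 = {D}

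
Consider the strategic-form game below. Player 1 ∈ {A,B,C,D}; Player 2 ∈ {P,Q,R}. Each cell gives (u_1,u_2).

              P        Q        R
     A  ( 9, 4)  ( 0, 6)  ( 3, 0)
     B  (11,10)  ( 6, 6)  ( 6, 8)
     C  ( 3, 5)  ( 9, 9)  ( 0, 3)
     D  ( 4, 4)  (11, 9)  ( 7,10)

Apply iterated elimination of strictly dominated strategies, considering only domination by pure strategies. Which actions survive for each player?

IESDS → P1:{B,D} P2:{P,R}

P1 drop A (B beats it: P:11>9 Q:6>0 R:6>3)
P1 drop C (D beats it: P:4>3 Q:11>9 R:7>0)
P2 drop Q (R beats it: B:8>6 D:10>9)
P1→{B,D} P2→{P,R}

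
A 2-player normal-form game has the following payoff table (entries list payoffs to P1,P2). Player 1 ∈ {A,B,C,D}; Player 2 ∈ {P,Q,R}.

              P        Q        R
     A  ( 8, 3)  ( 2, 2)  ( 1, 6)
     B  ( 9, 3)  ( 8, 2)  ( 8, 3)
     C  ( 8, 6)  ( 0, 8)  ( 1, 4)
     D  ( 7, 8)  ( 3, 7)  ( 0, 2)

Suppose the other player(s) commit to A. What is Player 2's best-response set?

u_2(P vs A) = 3
u_2(Q vs A) = 2
u_2(R vs A) = 6
max payoff 6 at {R}

argmax u_2 = {R}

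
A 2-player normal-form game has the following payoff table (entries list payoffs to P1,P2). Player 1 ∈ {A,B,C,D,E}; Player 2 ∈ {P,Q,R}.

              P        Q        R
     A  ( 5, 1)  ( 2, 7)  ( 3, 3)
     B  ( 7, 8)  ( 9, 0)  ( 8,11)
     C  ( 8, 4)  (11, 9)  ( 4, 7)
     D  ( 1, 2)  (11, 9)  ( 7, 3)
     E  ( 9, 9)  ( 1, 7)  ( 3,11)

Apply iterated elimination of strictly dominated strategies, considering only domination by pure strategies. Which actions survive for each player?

P1 drop A (B beats it: P:7>5 Q:9>2 R:8>3)
P2 drop P (R beats it: B:11>8 C:7>4 D:3>2 E:11>9)
P1 drop E (B beats it: Q:9>1 R:8>3)
P1→{B,C,D} P2→{Q,R}

Remaining: P1:{B,C,D} P2:{Q,R}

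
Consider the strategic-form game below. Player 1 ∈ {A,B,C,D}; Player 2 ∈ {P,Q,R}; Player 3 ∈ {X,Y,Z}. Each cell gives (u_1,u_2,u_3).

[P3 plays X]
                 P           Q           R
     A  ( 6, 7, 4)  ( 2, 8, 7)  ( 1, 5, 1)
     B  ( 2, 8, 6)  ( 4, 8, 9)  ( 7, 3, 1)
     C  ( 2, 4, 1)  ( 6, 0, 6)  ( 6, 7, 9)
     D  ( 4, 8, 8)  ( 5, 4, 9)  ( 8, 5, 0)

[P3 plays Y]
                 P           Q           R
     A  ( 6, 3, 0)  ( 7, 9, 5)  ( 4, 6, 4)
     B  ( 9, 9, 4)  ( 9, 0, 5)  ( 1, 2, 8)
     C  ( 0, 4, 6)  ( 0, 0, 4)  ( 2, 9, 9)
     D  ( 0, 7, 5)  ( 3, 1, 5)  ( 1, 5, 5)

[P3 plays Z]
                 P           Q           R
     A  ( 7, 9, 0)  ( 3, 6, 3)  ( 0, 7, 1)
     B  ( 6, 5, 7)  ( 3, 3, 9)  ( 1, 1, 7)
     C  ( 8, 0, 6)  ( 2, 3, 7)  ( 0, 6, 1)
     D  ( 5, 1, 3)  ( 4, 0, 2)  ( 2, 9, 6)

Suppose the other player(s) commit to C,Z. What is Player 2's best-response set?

P2 best: {R}

u_2(P vs C,Z) = 0
u_2(Q vs C,Z) = 3
u_2(R vs C,Z) = 6
max payoff 6 at {R}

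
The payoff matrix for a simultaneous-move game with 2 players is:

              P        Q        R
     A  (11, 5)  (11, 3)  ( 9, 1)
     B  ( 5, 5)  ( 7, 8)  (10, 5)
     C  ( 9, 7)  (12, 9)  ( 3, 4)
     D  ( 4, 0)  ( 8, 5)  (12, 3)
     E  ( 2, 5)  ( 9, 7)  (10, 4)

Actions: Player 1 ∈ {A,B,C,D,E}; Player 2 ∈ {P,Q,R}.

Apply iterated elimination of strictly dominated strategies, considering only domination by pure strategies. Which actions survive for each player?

Survivors P1:{A,C} P2:{P,Q}

P2 drop R (Q beats it: A:3>1 B:8>5 C:9>4 D:5>3 E:7>4)
P1 drop B (A beats it: P:11>5 Q:11>7)
P1 drop D (A beats it: P:11>4 Q:11>8)
P1 drop E (A beats it: P:11>2 Q:11>9)
P1→{A,C} P2→{P,Q}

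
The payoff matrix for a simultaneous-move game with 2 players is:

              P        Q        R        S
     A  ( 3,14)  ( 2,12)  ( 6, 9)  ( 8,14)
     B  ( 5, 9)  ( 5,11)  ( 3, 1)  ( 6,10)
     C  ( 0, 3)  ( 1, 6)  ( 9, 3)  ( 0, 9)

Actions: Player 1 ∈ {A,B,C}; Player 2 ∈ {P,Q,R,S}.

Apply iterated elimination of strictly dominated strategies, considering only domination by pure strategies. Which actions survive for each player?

P2 drop R (Q beats it: A:12>9 B:11>1 C:6>3)
P1 drop C (A beats it: P:3>0 Q:2>1 S:8>0)
P1→{A,B} P2→{P,Q,S}

Survivors P1:{A,B} P2:{P,Q,S}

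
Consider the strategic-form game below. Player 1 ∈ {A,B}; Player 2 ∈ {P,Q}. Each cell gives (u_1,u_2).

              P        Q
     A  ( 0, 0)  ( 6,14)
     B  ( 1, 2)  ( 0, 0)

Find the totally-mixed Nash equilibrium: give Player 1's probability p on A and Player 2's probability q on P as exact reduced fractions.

P1 indiff ⇒ q·0+(1-q)·6 = q·1+(1-q)·0 ⇒ q(-1) = (1-q)(-6) ⇒ q = 6/7
P2 indiff ⇒ p·0+(1-p)·2 = p·14+(1-p)·0 ⇒ p(-14) = (1-p)(-2) ⇒ p = 1/8

p=1/8, q=6/7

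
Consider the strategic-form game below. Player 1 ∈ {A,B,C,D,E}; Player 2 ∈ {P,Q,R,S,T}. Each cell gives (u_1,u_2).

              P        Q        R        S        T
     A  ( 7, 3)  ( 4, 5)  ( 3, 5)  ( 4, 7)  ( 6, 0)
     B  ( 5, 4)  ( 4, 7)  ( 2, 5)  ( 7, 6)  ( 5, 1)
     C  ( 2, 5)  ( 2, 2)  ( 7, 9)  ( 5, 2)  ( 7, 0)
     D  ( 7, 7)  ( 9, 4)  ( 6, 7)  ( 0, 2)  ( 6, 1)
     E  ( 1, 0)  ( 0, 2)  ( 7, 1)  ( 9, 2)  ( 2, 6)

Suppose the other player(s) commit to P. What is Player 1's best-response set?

u_1(A vs P) = 7
u_1(B vs P) = 5
u_1(C vs P) = 2
u_1(D vs P) = 7
u_1(E vs P) = 1
max payoff 7 at {A,D}

argmax u_1 = {A,D}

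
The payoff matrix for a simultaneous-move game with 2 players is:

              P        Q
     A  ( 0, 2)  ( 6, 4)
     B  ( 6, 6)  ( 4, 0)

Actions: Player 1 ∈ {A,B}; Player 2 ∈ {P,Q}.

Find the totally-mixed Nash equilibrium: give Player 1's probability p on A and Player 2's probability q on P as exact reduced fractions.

p=3/4, q=1/4

P1 indiff ⇒ q·0+(1-q)·6 = q·6+(1-q)·4 ⇒ q(-6) = (1-q)(-2) ⇒ q = 1/4
P2 indiff ⇒ p·2+(1-p)·6 = p·4+(1-p)·0 ⇒ p(-2) = (1-p)(-6) ⇒ p = 3/4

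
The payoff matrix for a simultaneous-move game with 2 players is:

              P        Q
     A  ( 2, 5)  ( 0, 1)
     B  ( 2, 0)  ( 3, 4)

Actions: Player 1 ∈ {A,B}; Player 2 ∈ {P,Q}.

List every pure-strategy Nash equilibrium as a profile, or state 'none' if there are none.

(A,P): NE
(A,Q): not NE [P1→B gives 3>0; P2→P gives 5>1]
(B,P): not NE [P2→Q gives 4>0]
(B,Q): NE

NE set: (A,P), (B,Q)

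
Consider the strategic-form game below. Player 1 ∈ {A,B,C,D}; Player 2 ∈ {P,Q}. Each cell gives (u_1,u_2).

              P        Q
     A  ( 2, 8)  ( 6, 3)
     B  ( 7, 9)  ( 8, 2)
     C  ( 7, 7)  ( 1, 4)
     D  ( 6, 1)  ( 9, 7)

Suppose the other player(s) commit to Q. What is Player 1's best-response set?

argmax u_1 = {D}

u_1(A vs Q) = 6
u_1(B vs Q) = 8
u_1(C vs Q) = 1
u_1(D vs Q) = 9
max payoff 9 at {D}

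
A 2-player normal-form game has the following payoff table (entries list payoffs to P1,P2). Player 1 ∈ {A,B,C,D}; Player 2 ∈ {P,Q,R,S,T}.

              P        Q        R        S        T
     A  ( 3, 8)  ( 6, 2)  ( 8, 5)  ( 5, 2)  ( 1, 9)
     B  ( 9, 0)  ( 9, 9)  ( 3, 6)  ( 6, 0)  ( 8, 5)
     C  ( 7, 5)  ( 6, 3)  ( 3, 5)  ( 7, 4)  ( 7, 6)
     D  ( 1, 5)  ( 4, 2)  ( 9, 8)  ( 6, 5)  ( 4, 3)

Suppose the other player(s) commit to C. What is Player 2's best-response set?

P2 best: {T}

u_2(P vs C) = 5
u_2(Q vs C) = 3
u_2(R vs C) = 5
u_2(S vs C) = 4
u_2(T vs C) = 6
max payoff 6 at {T}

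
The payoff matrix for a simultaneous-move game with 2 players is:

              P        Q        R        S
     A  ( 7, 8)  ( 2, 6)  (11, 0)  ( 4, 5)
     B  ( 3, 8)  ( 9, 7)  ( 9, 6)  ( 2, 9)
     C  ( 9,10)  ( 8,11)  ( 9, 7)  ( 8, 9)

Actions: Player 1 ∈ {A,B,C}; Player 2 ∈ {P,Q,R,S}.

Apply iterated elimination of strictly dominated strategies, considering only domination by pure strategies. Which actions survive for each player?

IESDS → P1:{B,C} P2:{P,Q,S}

P2 drop R (P beats it: A:8>0 B:8>6 C:10>7)
P1 drop A (C beats it: P:9>7 Q:8>2 S:8>4)
P1→{B,C} P2→{P,Q,S}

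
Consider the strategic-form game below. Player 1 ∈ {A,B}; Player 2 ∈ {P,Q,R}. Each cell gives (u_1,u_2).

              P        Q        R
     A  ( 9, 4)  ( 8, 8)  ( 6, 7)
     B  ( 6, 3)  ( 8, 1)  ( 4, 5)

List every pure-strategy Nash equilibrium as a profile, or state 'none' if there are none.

PSNE = {(A,Q)}

(A,P): not NE [P2→Q gives 8>4]
(A,Q): NE
(A,R): not NE [P2→Q gives 8>7]
(B,P): not NE [P1→A gives 9>6; P2→R gives 5>3]
(B,Q): not NE [P2→R gives 5>1]
(B,R): not NE [P1→A gives 6>4]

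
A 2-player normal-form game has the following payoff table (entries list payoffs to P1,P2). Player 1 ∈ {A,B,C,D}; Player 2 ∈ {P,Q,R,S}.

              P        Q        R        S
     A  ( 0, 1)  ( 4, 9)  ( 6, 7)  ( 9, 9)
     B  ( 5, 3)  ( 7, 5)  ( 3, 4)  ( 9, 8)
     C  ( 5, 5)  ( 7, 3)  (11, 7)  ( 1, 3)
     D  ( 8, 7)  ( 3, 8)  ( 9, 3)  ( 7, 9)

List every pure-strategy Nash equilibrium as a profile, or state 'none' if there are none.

(A,P): not NE [P1→D gives 8>0; P2→S gives 9>1]
(A,Q): not NE [P1→C gives 7>4]
(A,R): not NE [P1→C gives 11>6; P2→S gives 9>7]
(A,S): NE
(B,P): not NE [P1→D gives 8>5; P2→S gives 8>3]
(B,Q): not NE [P2→S gives 8>5]
(B,R): not NE [P1→C gives 11>3; P2→S gives 8>4]
(B,S): NE
(C,P): not NE [P1→D gives 8>5; P2→R gives 7>5]
(C,Q): not NE [P2→R gives 7>3]
(C,R): NE
(C,S): not NE [P1→B gives 9>1; P2→R gives 7>3]
(D,P): not NE [P2→S gives 9>7]
(D,Q): not NE [P1→C gives 7>3; P2→S gives 9>8]
(D,R): not NE [P1→C gives 11>9; P2→S gives 9>3]
(D,S): not NE [P1→B gives 9>7]

Nash profiles: (A,S), (B,S), (C,R)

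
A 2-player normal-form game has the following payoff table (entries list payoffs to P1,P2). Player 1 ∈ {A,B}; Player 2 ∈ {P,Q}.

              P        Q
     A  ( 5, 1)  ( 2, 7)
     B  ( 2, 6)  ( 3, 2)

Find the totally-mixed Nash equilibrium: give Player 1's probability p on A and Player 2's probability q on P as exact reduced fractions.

p=2/5, q=1/4

P1 indiff ⇒ q·5+(1-q)·2 = q·2+(1-q)·3 ⇒ q(3) = (1-q)(1) ⇒ q = 1/4
P2 indiff ⇒ p·1+(1-p)·6 = p·7+(1-p)·2 ⇒ p(-6) = (1-p)(-4) ⇒ p = 2/5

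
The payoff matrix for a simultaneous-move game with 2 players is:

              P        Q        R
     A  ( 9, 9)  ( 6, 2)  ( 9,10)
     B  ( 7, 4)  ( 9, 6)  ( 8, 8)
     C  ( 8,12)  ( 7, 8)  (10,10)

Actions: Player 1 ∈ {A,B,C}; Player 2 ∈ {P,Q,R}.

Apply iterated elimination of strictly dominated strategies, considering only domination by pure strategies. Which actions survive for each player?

Remaining: P1:{A,C} P2:{P,R}

P2 drop Q (R beats it: A:10>2 B:8>6 C:10>8)
P1 drop B (A beats it: P:9>7 R:9>8)
P1→{A,C} P2→{P,R}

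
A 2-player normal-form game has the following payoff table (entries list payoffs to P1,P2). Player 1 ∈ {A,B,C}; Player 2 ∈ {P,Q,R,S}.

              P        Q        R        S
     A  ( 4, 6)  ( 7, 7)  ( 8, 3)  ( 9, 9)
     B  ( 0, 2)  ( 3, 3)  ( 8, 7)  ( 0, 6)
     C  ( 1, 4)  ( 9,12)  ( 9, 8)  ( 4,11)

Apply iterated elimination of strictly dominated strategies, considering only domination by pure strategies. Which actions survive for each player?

P1 drop B (C beats it: P:1>0 Q:9>3 R:9>8 S:4>0)
P2 drop P (Q beats it: A:7>6 C:12>4)
P2 drop R (Q beats it: A:7>3 C:12>8)
P1→{A,C} P2→{Q,S}

IESDS → P1:{A,C} P2:{Q,S}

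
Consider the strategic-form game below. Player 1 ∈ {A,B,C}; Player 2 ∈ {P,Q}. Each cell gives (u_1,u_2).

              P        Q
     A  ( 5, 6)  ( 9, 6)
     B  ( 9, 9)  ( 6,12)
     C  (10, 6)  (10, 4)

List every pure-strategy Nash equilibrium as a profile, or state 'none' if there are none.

(A,P): not NE [P1→C gives 10>5]
(A,Q): not NE [P1→C gives 10>9]
(B,P): not NE [P1→C gives 10>9; P2→Q gives 12>9]
(B,Q): not NE [P1→C gives 10>6]
(C,P): NE
(C,Q): not NE [P2→P gives 6>4]

Nash profiles: (C,P)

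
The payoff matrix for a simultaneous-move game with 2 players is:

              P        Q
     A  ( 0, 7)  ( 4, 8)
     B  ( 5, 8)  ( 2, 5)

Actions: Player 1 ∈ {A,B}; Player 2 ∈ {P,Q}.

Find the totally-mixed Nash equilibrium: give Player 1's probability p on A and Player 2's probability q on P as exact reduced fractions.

P1 indiff ⇒ q·0+(1-q)·4 = q·5+(1-q)·2 ⇒ q(-5) = (1-q)(-2) ⇒ q = 2/7
P2 indiff ⇒ p·7+(1-p)·8 = p·8+(1-p)·5 ⇒ p(-1) = (1-p)(-3) ⇒ p = 3/4

(p,q) = (3/4, 2/7)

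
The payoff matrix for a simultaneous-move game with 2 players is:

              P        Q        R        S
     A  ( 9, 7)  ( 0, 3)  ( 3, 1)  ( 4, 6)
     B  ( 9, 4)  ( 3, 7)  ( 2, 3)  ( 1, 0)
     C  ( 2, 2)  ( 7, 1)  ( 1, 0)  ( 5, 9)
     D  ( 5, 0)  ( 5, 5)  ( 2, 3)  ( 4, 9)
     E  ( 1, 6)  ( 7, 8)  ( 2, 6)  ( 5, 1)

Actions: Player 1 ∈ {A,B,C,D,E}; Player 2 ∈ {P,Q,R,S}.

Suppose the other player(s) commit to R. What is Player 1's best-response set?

u_1(A vs R) = 3
u_1(B vs R) = 2
u_1(C vs R) = 1
u_1(D vs R) = 2
u_1(E vs R) = 2
max payoff 3 at {A}

BR_1 = {A}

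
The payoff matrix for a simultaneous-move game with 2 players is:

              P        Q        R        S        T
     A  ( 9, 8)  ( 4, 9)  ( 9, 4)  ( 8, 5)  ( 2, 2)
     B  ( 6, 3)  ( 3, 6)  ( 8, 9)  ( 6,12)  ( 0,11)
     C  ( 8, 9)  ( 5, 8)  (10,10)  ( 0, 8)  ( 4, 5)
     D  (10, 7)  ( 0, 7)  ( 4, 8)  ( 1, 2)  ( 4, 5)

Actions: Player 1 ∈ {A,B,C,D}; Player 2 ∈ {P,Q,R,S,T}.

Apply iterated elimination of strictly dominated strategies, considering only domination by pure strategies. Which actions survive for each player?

IESDS → P1:{A,C,D} P2:{P,Q,R}

P1 drop B (A beats it: P:9>6 Q:4>3 R:9>8 S:8>6 T:2>0)
P2 drop S (P beats it: A:8>5 C:9>8 D:7>2)
P2 drop T (P beats it: A:8>2 C:9>5 D:7>5)
P1→{A,C,D} P2→{P,Q,R}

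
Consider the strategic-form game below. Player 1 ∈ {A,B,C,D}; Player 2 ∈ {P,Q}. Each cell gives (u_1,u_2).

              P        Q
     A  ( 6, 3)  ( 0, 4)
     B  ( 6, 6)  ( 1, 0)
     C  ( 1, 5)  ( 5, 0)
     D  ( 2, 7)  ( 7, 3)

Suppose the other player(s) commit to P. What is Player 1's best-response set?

u_1(A vs P) = 6
u_1(B vs P) = 6
u_1(C vs P) = 1
u_1(D vs P) = 2
max payoff 6 at {A,B}

BR_1 = {A,B}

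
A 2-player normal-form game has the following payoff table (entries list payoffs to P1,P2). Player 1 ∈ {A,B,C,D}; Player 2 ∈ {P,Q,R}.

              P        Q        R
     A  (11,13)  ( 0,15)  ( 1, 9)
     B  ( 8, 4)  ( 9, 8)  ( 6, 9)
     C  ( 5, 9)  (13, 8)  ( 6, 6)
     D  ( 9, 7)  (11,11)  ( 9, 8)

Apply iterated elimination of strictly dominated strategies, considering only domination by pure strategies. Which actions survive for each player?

P1 drop B (D beats it: P:9>8 Q:11>9 R:9>6)
P2 drop R (Q beats it: A:15>9 C:8>6 D:11>8)
P1→{A,C,D} P2→{P,Q}

Remaining: P1:{A,C,D} P2:{P,Q}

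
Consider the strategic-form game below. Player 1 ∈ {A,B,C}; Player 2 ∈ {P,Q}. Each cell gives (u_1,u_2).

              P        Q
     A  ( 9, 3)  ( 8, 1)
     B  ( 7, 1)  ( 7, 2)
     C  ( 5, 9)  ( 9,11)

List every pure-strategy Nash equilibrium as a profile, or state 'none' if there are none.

(A,P): NE
(A,Q): not NE [P1→C gives 9>8; P2→P gives 3>1]
(B,P): not NE [P1→A gives 9>7; P2→Q gives 2>1]
(B,Q): not NE [P1→C gives 9>7]
(C,P): not NE [P1→A gives 9>5; P2→Q gives 11>9]
(C,Q): NE

NE set: (A,P), (C,Q)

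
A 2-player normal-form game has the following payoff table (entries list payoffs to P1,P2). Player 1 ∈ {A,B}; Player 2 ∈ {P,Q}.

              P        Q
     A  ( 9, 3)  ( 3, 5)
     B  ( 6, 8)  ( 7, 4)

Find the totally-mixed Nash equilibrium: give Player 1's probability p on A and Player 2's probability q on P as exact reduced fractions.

(p,q) = (2/3, 4/7)

P1 indiff ⇒ q·9+(1-q)·3 = q·6+(1-q)·7 ⇒ q(3) = (1-q)(4) ⇒ q = 4/7
P2 indiff ⇒ p·3+(1-p)·8 = p·5+(1-p)·4 ⇒ p(-2) = (1-p)(-4) ⇒ p = 2/3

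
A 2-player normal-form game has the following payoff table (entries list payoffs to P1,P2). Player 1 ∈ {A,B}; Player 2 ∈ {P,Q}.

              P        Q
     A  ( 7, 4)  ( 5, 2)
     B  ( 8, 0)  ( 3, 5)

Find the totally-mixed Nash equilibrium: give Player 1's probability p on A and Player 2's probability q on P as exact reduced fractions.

P1 indiff ⇒ q·7+(1-q)·5 = q·8+(1-q)·3 ⇒ q(-1) = (1-q)(-2) ⇒ q = 2/3
P2 indiff ⇒ p·4+(1-p)·0 = p·2+(1-p)·5 ⇒ p(2) = (1-p)(5) ⇒ p = 5/7

P1 mixes 5/7 on A; P2 mixes 2/3 on P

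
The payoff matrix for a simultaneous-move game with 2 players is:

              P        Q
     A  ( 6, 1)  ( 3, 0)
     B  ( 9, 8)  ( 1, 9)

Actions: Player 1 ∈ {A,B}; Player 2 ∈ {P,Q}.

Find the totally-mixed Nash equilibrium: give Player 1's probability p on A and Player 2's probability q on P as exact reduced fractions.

P1 indiff ⇒ q·6+(1-q)·3 = q·9+(1-q)·1 ⇒ q(-3) = (1-q)(-2) ⇒ q = 2/5
P2 indiff ⇒ p·1+(1-p)·8 = p·0+(1-p)·9 ⇒ p(1) = (1-p)(1) ⇒ p = 1/2

p=1/2, q=2/5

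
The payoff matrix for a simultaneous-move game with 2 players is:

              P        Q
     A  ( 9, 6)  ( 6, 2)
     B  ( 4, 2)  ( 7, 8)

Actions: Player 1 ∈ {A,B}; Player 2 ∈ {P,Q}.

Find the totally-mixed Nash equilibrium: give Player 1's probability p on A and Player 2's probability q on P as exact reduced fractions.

P1 indiff ⇒ q·9+(1-q)·6 = q·4+(1-q)·7 ⇒ q(5) = (1-q)(1) ⇒ q = 1/6
P2 indiff ⇒ p·6+(1-p)·2 = p·2+(1-p)·8 ⇒ p(4) = (1-p)(6) ⇒ p = 3/5

P1 mixes 3/5 on A; P2 mixes 1/6 on P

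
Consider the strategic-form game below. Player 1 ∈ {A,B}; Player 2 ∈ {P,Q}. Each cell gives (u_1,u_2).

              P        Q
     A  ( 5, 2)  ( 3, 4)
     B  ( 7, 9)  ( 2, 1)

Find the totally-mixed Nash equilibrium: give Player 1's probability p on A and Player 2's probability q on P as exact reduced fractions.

p=4/5, q=1/3

P1 indiff ⇒ q·5+(1-q)·3 = q·7+(1-q)·2 ⇒ q(-2) = (1-q)(-1) ⇒ q = 1/3
P2 indiff ⇒ p·2+(1-p)·9 = p·4+(1-p)·1 ⇒ p(-2) = (1-p)(-8) ⇒ p = 4/5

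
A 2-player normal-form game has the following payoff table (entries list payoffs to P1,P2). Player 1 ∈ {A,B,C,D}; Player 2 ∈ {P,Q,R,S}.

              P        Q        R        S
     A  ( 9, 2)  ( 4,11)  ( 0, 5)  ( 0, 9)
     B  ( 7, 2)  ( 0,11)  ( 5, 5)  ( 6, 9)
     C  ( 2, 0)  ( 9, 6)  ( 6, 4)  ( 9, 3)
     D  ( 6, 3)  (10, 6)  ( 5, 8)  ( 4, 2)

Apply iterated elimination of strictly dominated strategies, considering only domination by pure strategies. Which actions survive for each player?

Survivors P1:{C,D} P2:{Q,R}

P2 drop P (Q beats it: A:11>2 B:11>2 C:6>0 D:6>3)
P1 drop A (C beats it: Q:9>4 R:6>0 S:9>0)
P1 drop B (C beats it: Q:9>0 R:6>5 S:9>6)
P2 drop S (Q beats it: C:6>3 D:6>2)
P1→{C,D} P2→{Q,R}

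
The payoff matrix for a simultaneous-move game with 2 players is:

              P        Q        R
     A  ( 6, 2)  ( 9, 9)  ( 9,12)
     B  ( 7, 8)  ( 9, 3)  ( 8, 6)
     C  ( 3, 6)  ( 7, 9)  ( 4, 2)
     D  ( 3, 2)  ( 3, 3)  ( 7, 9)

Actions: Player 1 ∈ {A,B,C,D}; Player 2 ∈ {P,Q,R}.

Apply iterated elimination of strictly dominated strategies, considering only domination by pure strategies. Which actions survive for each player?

Survivors P1:{A,B} P2:{P,R}

P1 drop C (A beats it: P:6>3 Q:9>7 R:9>4)
P1 drop D (A beats it: P:6>3 Q:9>3 R:9>7)
P2 drop Q (R beats it: A:12>9 B:6>3)
P1→{A,B} P2→{P,R}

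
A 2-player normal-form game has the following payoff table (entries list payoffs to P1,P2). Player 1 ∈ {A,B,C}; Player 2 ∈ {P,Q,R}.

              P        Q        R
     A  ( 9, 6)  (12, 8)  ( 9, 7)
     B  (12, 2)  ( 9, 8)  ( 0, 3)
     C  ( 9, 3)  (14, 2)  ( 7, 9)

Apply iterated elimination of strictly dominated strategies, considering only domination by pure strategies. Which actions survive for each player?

IESDS → P1:{A,C} P2:{Q,R}

P2 drop P (R beats it: A:7>6 B:3>2 C:9>3)
P1 drop B (A beats it: Q:12>9 R:9>0)
P1→{A,C} P2→{Q,R}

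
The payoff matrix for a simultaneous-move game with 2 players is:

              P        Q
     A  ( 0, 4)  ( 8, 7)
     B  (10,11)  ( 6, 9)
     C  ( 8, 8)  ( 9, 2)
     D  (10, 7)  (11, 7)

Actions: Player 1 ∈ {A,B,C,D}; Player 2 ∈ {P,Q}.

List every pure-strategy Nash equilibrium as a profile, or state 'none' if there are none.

NE set: (B,P), (D,P), (D,Q)

(A,P): not NE [P1→D gives 10>0; P2→Q gives 7>4]
(A,Q): not NE [P1→D gives 11>8]
(B,P): NE
(B,Q): not NE [P1→D gives 11>6; P2→P gives 11>9]
(C,P): not NE [P1→D gives 10>8]
(C,Q): not NE [P1→D gives 11>9; P2→P gives 8>2]
(D,P): NE
(D,Q): NE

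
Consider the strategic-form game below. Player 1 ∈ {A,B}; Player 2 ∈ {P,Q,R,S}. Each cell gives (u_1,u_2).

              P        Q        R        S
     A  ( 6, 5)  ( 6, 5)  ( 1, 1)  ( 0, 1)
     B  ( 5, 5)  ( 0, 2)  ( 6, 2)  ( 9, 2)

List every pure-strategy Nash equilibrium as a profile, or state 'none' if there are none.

NE set: (A,P), (A,Q)

(A,P): NE
(A,Q): NE
(A,R): not NE [P1→B gives 6>1; P2→Q gives 5>1]
(A,S): not NE [P1→B gives 9>0; P2→Q gives 5>1]
(B,P): not NE [P1→A gives 6>5]
(B,Q): not NE [P1→A gives 6>0; P2→P gives 5>2]
(B,R): not NE [P2→P gives 5>2]
(B,S): not NE [P2→P gives 5>2]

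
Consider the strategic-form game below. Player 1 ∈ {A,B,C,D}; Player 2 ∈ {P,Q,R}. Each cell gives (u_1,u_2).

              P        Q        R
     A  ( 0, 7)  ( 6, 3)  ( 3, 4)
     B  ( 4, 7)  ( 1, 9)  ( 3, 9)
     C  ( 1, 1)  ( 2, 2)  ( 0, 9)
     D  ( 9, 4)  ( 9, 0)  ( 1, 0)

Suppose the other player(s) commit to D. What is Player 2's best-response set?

u_2(P vs D) = 4
u_2(Q vs D) = 0
u_2(R vs D) = 0
max payoff 4 at {P}

P2 best: {P}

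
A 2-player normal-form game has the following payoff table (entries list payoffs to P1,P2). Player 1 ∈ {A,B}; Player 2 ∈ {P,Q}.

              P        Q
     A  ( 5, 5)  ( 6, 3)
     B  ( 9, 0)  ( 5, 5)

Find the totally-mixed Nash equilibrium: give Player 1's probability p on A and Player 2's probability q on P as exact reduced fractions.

(p,q) = (5/7, 1/5)

P1 indiff ⇒ q·5+(1-q)·6 = q·9+(1-q)·5 ⇒ q(-4) = (1-q)(-1) ⇒ q = 1/5
P2 indiff ⇒ p·5+(1-p)·0 = p·3+(1-p)·5 ⇒ p(2) = (1-p)(5) ⇒ p = 5/7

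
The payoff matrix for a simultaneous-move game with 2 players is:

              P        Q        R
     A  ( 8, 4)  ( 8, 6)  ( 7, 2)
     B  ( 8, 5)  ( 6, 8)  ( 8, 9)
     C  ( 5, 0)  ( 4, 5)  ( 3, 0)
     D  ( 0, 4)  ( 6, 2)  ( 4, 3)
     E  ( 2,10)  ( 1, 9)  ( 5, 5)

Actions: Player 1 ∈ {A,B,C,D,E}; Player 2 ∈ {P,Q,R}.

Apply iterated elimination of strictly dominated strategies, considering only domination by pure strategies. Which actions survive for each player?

Remaining: P1:{A,B} P2:{Q,R}

P1 drop C (A beats it: P:8>5 Q:8>4 R:7>3)
P1 drop D (A beats it: P:8>0 Q:8>6 R:7>4)
P1 drop E (A beats it: P:8>2 Q:8>1 R:7>5)
P2 drop P (Q beats it: A:6>4 B:8>5)
P1→{A,B} P2→{Q,R}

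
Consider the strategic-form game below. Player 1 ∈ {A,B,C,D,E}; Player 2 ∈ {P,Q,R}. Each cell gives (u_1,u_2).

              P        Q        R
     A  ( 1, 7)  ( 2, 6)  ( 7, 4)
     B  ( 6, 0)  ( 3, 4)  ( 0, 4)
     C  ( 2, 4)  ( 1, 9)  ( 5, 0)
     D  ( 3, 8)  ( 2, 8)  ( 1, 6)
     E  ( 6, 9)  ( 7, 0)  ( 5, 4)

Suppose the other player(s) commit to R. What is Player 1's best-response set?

argmax u_1 = {A}

u_1(A vs R) = 7
u_1(B vs R) = 0
u_1(C vs R) = 5
u_1(D vs R) = 1
u_1(E vs R) = 5
max payoff 7 at {A}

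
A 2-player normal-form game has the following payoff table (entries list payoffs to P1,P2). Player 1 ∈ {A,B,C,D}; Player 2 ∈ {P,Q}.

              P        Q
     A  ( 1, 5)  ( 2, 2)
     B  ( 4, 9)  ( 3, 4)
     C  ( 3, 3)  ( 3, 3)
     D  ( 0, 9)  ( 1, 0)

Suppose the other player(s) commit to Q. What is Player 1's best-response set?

BR_1 = {B,C}

u_1(A vs Q) = 2
u_1(B vs Q) = 3
u_1(C vs Q) = 3
u_1(D vs Q) = 1
max payoff 3 at {B,C}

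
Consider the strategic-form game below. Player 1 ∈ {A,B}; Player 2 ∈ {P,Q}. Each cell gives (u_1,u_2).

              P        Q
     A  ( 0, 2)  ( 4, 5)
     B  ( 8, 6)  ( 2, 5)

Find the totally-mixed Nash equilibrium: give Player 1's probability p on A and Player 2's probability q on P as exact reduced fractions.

(p,q) = (1/4, 1/5)

P1 indiff ⇒ q·0+(1-q)·4 = q·8+(1-q)·2 ⇒ q(-8) = (1-q)(-2) ⇒ q = 1/5
P2 indiff ⇒ p·2+(1-p)·6 = p·5+(1-p)·5 ⇒ p(-3) = (1-p)(-1) ⇒ p = 1/4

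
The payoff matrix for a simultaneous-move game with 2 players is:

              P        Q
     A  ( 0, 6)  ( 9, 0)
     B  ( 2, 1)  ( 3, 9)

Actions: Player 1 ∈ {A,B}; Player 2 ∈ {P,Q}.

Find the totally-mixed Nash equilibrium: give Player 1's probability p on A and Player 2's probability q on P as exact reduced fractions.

P1 indiff ⇒ q·0+(1-q)·9 = q·2+(1-q)·3 ⇒ q(-2) = (1-q)(-6) ⇒ q = 3/4
P2 indiff ⇒ p·6+(1-p)·1 = p·0+(1-p)·9 ⇒ p(6) = (1-p)(8) ⇒ p = 4/7

p=4/7, q=3/4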